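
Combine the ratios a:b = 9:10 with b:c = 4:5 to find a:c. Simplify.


Given a:b = 9:10 and b:c = 4:5
Make b consistent. Multiply first ratio by 4: a:b = 36:40
Multiply second ratio by 10: b:c = 40:50
Now b = 40 in both, so a:b:c = 36:40:50
Therefore a:c = 36:50
Simplify by GCD: a:c = 18:25

18:25


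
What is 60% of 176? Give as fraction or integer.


Compute 60% of 176
Convert percentage: 60% = 60/100
Multiply: 176 * 60/100
= 10560/100
= 528/5

528/5


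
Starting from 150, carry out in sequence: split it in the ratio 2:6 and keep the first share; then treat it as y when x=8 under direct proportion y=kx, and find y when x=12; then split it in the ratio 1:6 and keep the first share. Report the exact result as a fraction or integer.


Start with 150.
Step 1: Split 2:6, first share = 150 * 2/8 = 75/2
Step 2: Direct prop: k = (75/2)/8; new y = k*12 = 75/2*12/8 = 225/4
Step 3: Split 1:6, first share = 225/4 * 1/7 = 225/28
Final result = 225/28

225/28


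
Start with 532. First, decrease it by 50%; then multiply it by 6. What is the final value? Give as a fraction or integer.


Start with 532.
Step 1: Decrease by 50%: 532 * 50/100 = 266
Step 2: Multiply by 6: 266 * 6 = 1596
Final result = 1596

1596


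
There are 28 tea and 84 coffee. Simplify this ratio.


Find GCD(28, 84)
GCD = 28
Divide both by 28: 28/28 = 1, 84/28 = 3
Simplified ratio = 1:3

1:3


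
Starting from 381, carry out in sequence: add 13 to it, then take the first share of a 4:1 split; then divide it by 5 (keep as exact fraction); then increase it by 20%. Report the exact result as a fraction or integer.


Start with 381.
Step 1: Add 13: 381+13=394; split 4:1 first = 394*4/5 = 1576/5
Step 2: Divide by 5: 1576/5 / 5 = 1576/25
Step 3: Increase by 20%: 1576/25 * 120/100 = 9456/125
Final result = 9456/125

9456/125


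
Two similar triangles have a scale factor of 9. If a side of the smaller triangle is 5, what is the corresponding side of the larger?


Similar triangles have proportional sides
Scale factor = 9
Smaller side = 5
Corresponding larger side = 5 * 9
= 45

45


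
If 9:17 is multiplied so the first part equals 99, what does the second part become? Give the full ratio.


Original ratio: 9:17
First term target: 99
Scale factor = 99 / 9 = 11
Multiply second term: 17 * 11 = 187
Equivalent ratio = 99:187

99:187


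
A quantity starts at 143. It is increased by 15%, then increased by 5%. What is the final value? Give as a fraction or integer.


Start: 143
Step 1: increase by 15% => multiply by 115/100
  143 * 115/100 = 3289/20
Step 2: increase by 5% => multiply by 105/100
  3289/20 * 105/100 = 69069/400
Final value = 69069/400

69069/400


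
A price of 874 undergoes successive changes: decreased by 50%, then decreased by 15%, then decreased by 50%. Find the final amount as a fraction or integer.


Start: 874
Step 1: decrease by 50% => multiply by 50/100
  874 * 50/100 = 437
Step 2: decrease by 15% => multiply by 85/100
  437 * 85/100 = 7429/20
Step 3: decrease by 50% => multiply by 50/100
  7429/20 * 50/100 = 7429/40
Final value = 7429/40

7429/40


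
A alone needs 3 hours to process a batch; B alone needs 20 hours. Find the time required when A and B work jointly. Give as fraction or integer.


Rate of A = 1/3 job per hour
Rate of B = 1/20 job per hour
Combined rate = 1/3 + 1/20
Find common denominator: (20 + 3)/(3*20) = 23/60
Combined rate = 23/60 job per hour
Time together = 1 / (23/60) = 60/23 hours

60/23


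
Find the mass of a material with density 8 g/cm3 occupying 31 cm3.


Using mass = density * volume
Density = 8 g/cm3
Volume = 31 cm3
Mass = 8 * 31
= 248 g

248


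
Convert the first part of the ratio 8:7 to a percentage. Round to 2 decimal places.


Total parts = 8 + 7 = 15
First part fraction = 8/15
Percentage = (8/15) * 100
= 0.533333 * 100
= 53.33%

53.33


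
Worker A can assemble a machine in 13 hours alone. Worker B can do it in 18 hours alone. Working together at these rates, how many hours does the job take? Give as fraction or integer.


Rate of A = 1/13 job per hour
Rate of B = 1/18 job per hour
Combined rate = 1/13 + 1/18
Find common denominator: (18 + 13)/(13*18) = 31/234
Combined rate = 31/234 job per hour
Time together = 1 / (31/234) = 234/31 hours

234/31


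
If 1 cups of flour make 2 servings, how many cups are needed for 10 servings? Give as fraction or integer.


Original: 1 cups for 2 servings
Target servings = 10
Scaling factor = 10/2
New amount = 1 * 10/2
= 10/2
= 5 cups

5


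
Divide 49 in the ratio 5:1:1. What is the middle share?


Ratio = 5:1:1
Total parts = 5 + 1 + 1 = 7
Value per part = 49 / 7 = 7
First share = 5 * 7 = 35
Middle share = 1 * 7 = 7
Third share = 1 * 7 = 7

7


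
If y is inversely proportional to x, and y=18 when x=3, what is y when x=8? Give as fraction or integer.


Inverse proportion: y = k/x
Find k: k = 3 * 18 = 54
Compute y at x=8: y = 54/8
y = 27/4

27/4


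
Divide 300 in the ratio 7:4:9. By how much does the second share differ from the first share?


Total parts = 7 + 4 + 9 = 20
Value per part = 300 / 20 = 15
Shares: 7*15=105, 4*15=60, 9*15=135
Second share = 60, first share = 105
Difference = |60 - 105| = 45

45


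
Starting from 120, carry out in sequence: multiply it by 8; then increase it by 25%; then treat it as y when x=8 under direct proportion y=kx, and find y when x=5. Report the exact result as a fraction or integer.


Start with 120.
Step 1: Multiply by 8: 120 * 8 = 960
Step 2: Increase by 25%: 960 * 125/100 = 1200
Step 3: Direct prop: k = (1200)/8; new y = k*5 = 1200*5/8 = 750
Final result = 750

750


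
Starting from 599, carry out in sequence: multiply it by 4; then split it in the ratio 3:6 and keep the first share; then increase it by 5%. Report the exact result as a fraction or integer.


Start with 599.
Step 1: Multiply by 4: 599 * 4 = 2396
Step 2: Split 3:6, first share = 2396 * 3/9 = 2396/3
Step 3: Increase by 5%: 2396/3 * 105/100 = 4193/5
Final result = 4193/5

4193/5


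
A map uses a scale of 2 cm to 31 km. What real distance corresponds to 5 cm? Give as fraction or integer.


Map scale: 2 cm = 31 km
Measured distance on map = 5 cm
Set up proportion: 5 * 31 / 2
= 155 / 2
= 155/2 km

155/2


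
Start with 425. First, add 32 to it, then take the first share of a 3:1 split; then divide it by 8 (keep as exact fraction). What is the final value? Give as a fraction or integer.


Start with 425.
Step 1: Add 32: 425+32=457; split 3:1 first = 457*3/4 = 1371/4
Step 2: Divide by 8: 1371/4 / 8 = 1371/32
Final result = 1371/32

1371/32


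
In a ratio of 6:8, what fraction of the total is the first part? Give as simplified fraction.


Total parts = 6 + 8 = 14
First part fraction = 6/14
Simplify: 6/14 = 3/7

3/7


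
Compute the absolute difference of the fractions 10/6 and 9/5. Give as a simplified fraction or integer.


Simplify: 10/6 = 5/3 and 9/5 = 9/5
Find common denominator: LCD = 15
Convert: 25/15 and 27/15
Difference = |25 - 27|/15 = 2/15
Simplified = 2/15

2/15


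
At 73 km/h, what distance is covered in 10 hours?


Using distance = speed * time
Speed = 73 km/h
Time = 10 hours
Distance = 73 * 10
= 730 km

730


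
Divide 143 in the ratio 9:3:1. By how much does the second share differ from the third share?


Total parts = 9 + 3 + 1 = 13
Value per part = 143 / 13 = 11
Shares: 9*11=99, 3*11=33, 1*11=11
Second share = 33, third share = 11
Difference = |33 - 11| = 22

22


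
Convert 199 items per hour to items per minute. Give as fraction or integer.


Converting from per hour to per minute
Rate = 199 items per hour
Divide by 60: 199/60
= 199/60 items per minute

199/60


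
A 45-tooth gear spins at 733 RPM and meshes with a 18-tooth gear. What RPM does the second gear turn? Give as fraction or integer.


Gear ratio: teeth_A * RPM_A = teeth_B * RPM_B
45 * 733 = 18 * RPM_B
32985 = 18 * RPM_B
RPM_B = 32985 / 18
RPM_B = 3665/2

3665/2


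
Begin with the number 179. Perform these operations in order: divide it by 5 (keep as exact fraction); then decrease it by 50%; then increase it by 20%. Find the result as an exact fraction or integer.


Start with 179.
Step 1: Divide by 5: 179 / 5 = 179/5
Step 2: Decrease by 50%: 179/5 * 50/100 = 179/10
Step 3: Increase by 20%: 179/10 * 120/100 = 537/25
Final result = 537/25

537/25


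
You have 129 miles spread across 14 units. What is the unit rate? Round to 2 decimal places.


Total miles = 129
Number of units = 14
Unit rate = 129 / 14
= 9.21 miles per unit

9.21


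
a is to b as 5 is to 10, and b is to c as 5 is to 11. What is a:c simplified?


Given a:b = 5:10 and b:c = 5:11
Make b consistent. Multiply first ratio by 5: a:b = 25:50
Multiply second ratio by 10: b:c = 50:110
Now b = 50 in both, so a:b:c = 25:50:110
Therefore a:c = 25:110
Simplify by GCD: a:c = 5:22

5:22


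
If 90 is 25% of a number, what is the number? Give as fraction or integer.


Given: 90 is 25% of the whole
Set up: 90 = 25/100 * whole
whole = 90 * 100 / 25
whole = 9000 / 25
whole = 360

360


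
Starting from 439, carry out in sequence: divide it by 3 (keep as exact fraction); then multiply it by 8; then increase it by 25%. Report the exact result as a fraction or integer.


Start with 439.
Step 1: Divide by 3: 439 / 3 = 439/3
Step 2: Multiply by 8: 439/3 * 8 = 3512/3
Step 3: Increase by 25%: 3512/3 * 125/100 = 4390/3
Final result = 4390/3

4390/3


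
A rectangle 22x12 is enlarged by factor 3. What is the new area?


Original dimensions: 22 x 12
Enlargement factor = 3
New width = 22 * 3 = 66
New height = 12 * 3 = 36
New area = 66 * 36 = 2376

2376


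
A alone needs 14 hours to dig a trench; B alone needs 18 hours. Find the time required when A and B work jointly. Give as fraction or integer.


Rate of A = 1/14 job per hour
Rate of B = 1/18 job per hour
Combined rate = 1/14 + 1/18
Find common denominator: (18 + 14)/(14*18) = 32/252
Combined rate = 8/63 job per hour
Time together = 1 / (8/63) = 63/8 hours

63/8


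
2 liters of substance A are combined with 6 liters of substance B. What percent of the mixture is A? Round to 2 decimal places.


Volume of A = 2 L
Volume of B = 6 L
Total volume = 2 + 6 = 8 L
Percentage of A = (2/8) * 100
= 25.00%

25.00


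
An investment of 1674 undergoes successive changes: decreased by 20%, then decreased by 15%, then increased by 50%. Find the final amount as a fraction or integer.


Start: 1674
Step 1: decrease by 20% => multiply by 80/100
  1674 * 80/100 = 6696/5
Step 2: decrease by 15% => multiply by 85/100
  6696/5 * 85/100 = 28458/25
Step 3: increase by 50% => multiply by 150/100
  28458/25 * 150/100 = 42687/25
Final value = 42687/25

42687/25


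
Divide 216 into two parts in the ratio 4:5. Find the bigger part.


Total parts = 4 + 5 = 9
Value per part = 216 / 9 = 24
First share = 4 * 24 = 96
Second share = 5 * 24 = 120
Larger share = 120

120


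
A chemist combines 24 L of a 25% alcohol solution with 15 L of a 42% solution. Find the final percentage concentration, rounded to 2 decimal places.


Solute in mixture 1 = 25% of 24 L = 24*25/100 = 6 L
Solute in mixture 2 = 42% of 15 L = 15*42/100 = 63/10 L
Total solute = 6 + 63/10 = 123/10 L
Total volume = 24 + 15 = 39 L
Final concentration = 123/10/39 * 100 = 31.54%

31.54


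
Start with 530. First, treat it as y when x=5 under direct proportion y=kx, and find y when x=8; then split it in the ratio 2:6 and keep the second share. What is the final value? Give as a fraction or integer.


Start with 530.
Step 1: Direct prop: k = (530)/5; new y = k*8 = 530*8/5 = 848
Step 2: Split 2:6, second share = 848 * 6/8 = 636
Final result = 636

636


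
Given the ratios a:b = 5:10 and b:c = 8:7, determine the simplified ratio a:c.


Given a:b = 5:10 and b:c = 8:7
Make b consistent. Multiply first ratio by 8: a:b = 40:80
Multiply second ratio by 10: b:c = 80:70
Now b = 80 in both, so a:b:c = 40:80:70
Therefore a:c = 40:70
Simplify by GCD: a:c = 4:7

4:7


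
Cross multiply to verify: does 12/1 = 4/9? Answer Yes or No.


Cross multiply to check 12/1 = 4/9
Left cross product: 12 * 9 = 108
Right cross product: 1 * 4 = 4
108 != 4
Not equal, so proportions differ => No

No


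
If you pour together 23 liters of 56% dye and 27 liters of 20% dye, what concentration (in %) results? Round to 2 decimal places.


Solute in mixture 1 = 56% of 23 L = 23*56/100 = 322/25 L
Solute in mixture 2 = 20% of 27 L = 27*20/100 = 27/5 L
Total solute = 322/25 + 27/5 = 457/25 L
Total volume = 23 + 27 = 50 L
Final concentration = 457/25/50 * 100 = 36.56%

36.56


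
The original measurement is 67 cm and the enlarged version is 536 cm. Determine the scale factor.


Original length = 67 cm
Scaled length = 536 cm
Scale factor = 536 / 67
= 8

8


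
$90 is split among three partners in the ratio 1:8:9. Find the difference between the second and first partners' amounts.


Total parts = 1 + 8 + 9 = 18
Value per part = 90 / 18 = 5
Shares: 1*5=5, 8*5=40, 9*5=45
Second share = 40, first share = 5
Difference = |40 - 5| = 35

35


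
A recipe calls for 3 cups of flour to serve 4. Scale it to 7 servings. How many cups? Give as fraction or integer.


Original: 3 cups for 4 servings
Target servings = 7
Scaling factor = 7/4
New amount = 3 * 7/4
= 21/4
= 21/4 cups

21/4


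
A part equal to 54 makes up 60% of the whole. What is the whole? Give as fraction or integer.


Given: 54 is 60% of the whole
Set up: 54 = 60/100 * whole
whole = 54 * 100 / 60
whole = 5400 / 60
whole = 90

90


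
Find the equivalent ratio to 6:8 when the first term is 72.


Original ratio: 6:8
First term target: 72
Scale factor = 72 / 6 = 12
Multiply second term: 8 * 12 = 96
Equivalent ratio = 72:96

72:96


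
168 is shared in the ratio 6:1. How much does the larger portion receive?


Total parts = 6 + 1 = 7
Value per part = 168 / 7 = 24
First share = 6 * 24 = 144
Second share = 1 * 24 = 24
Larger share = 144

144


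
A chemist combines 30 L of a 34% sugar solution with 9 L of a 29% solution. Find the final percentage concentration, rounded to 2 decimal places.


Solute in mixture 1 = 34% of 30 L = 30*34/100 = 51/5 L
Solute in mixture 2 = 29% of 9 L = 9*29/100 = 261/100 L
Total solute = 51/5 + 261/100 = 1281/100 L
Total volume = 30 + 9 = 39 L
Final concentration = 1281/100/39 * 100 = 32.85%

32.85


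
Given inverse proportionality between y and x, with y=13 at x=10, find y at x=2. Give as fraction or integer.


Inverse proportion: y = k/x
Find k: k = 10 * 13 = 130
Compute y at x=2: y = 130/2
y = 65

65


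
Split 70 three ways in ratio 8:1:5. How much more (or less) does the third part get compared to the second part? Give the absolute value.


Total parts = 8 + 1 + 5 = 14
Value per part = 70 / 14 = 5
Shares: 8*5=40, 1*5=5, 5*5=25
Third share = 25, second share = 5
Difference = |25 - 5| = 20

20


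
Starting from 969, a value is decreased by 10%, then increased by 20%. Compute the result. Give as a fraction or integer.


Start: 969
Step 1: decrease by 10% => multiply by 90/100
  969 * 90/100 = 8721/10
Step 2: increase by 20% => multiply by 120/100
  8721/10 * 120/100 = 26163/25
Final value = 26163/25

26163/25


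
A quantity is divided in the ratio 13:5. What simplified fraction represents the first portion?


Total parts = 13 + 5 = 18
First part fraction = 13/18
Simplify: 13/18 = 13/18

13/18


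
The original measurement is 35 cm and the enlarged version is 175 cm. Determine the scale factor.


Original length = 35 cm
Scaled length = 175 cm
Scale factor = 175 / 35
= 5

5


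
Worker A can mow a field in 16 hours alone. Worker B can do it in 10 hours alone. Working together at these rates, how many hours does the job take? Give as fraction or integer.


Rate of A = 1/16 job per hour
Rate of B = 1/10 job per hour
Combined rate = 1/16 + 1/10
Find common denominator: (10 + 16)/(16*10) = 26/160
Combined rate = 13/80 job per hour
Time together = 1 / (13/80) = 80/13 hours

80/13


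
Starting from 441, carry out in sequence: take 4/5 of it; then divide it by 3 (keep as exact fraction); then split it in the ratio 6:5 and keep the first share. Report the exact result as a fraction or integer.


Start with 441.
Step 1: Take 4/5: 441 * 4/5 = 1764/5
Step 2: Divide by 3: 1764/5 / 3 = 588/5
Step 3: Split 6:5, first share = 588/5 * 6/11 = 3528/55
Final result = 3528/55

3528/55


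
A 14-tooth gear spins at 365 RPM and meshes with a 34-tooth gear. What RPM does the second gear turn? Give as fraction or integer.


Gear ratio: teeth_A * RPM_A = teeth_B * RPM_B
14 * 365 = 34 * RPM_B
5110 = 34 * RPM_B
RPM_B = 5110 / 34
RPM_B = 2555/17

2555/17


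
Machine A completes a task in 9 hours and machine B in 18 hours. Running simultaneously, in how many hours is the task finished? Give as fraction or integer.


Rate of A = 1/9 job per hour
Rate of B = 1/18 job per hour
Combined rate = 1/9 + 1/18
Find common denominator: (18 + 9)/(9*18) = 27/162
Combined rate = 1/6 job per hour
Time together = 1 / (1/6) = 6 hours

6


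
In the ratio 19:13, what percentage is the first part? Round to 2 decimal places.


Total parts = 19 + 13 = 32
First part fraction = 19/32
Percentage = (19/32) * 100
= 0.59375 * 100
= 59.38%

59.38


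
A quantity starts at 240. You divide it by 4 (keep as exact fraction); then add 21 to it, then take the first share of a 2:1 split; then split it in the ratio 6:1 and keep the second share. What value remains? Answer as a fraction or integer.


Start with 240.
Step 1: Divide by 4: 240 / 4 = 60
Step 2: Add 21: 60+21=81; split 2:1 first = 81*2/3 = 54
Step 3: Split 6:1, second share = 54 * 1/7 = 54/7
Final result = 54/7

54/7


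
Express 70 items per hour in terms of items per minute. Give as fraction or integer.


Converting from per hour to per minute
Rate = 70 items per hour
Divide by 60: 70/60
= 7/6 items per minute

7/6


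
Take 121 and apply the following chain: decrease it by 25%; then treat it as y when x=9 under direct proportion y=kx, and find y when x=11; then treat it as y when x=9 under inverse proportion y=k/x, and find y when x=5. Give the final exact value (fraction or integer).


Start with 121.
Step 1: Decrease by 25%: 121 * 75/100 = 363/4
Step 2: Direct prop: k = (363/4)/9; new y = k*11 = 363/4*11/9 = 1331/12
Step 3: Inverse prop: k = (1331/12)*9; new y = k/5 = 1331/12*9/5 = 3993/20
Final result = 3993/20

3993/20


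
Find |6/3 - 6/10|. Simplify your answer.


Simplify: 6/3 = 2 and 6/10 = 3/5
Find common denominator: LCD = 5
Convert: 10/5 and 3/5
Difference = |10 - 3|/5 = 7/5
Simplified = 7/5

7/5


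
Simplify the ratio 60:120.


Find GCD(60, 120)
GCD = 60
Divide both by 60: 60/60 = 1, 120/60 = 2
Simplified ratio = 1:2

1:2


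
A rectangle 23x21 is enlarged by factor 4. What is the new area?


Original dimensions: 23 x 21
Enlargement factor = 4
New width = 23 * 4 = 92
New height = 21 * 4 = 84
New area = 92 * 84 = 7728

7728


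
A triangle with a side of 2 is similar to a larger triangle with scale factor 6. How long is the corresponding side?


Similar triangles have proportional sides
Scale factor = 6
Smaller side = 2
Corresponding larger side = 2 * 6
= 12

12


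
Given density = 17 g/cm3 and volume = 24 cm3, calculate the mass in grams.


Using mass = density * volume
Density = 17 g/cm3
Volume = 24 cm3
Mass = 17 * 24
= 408 g

408


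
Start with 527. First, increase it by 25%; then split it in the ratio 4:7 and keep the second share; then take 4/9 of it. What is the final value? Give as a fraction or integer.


Start with 527.
Step 1: Increase by 25%: 527 * 125/100 = 2635/4
Step 2: Split 4:7, second share = 2635/4 * 7/11 = 18445/44
Step 3: Take 4/9: 18445/44 * 4/9 = 18445/99
Final result = 18445/99

18445/99


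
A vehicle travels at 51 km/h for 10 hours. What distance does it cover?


Using distance = speed * time
Speed = 51 km/h
Time = 10 hours
Distance = 51 * 10
= 510 km

510


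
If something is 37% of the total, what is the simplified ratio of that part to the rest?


Part = 37%, Remainder = 63%
Ratio = 37:63
GCD(37, 63) = 1
Simplify: 37:63 = 37:63

37:63


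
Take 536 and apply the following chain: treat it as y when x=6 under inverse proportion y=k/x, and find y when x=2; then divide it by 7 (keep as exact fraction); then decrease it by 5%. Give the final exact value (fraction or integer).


Start with 536.
Step 1: Inverse prop: k = (536)*6; new y = k/2 = 536*6/2 = 1608
Step 2: Divide by 7: 1608 / 7 = 1608/7
Step 3: Decrease by 5%: 1608/7 * 95/100 = 7638/35
Final result = 7638/35

7638/35


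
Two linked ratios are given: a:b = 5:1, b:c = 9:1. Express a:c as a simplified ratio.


Given a:b = 5:1 and b:c = 9:1
Make b consistent. Multiply first ratio by 9: a:b = 45:9
Multiply second ratio by 1: b:c = 9:1
Now b = 9 in both, so a:b:c = 45:9:1
Therefore a:c = 45:1
Simplify by GCD: a:c = 45:1

45:1


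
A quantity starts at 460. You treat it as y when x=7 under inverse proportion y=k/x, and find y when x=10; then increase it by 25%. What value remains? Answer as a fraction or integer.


Start with 460.
Step 1: Inverse prop: k = (460)*7; new y = k/10 = 460*7/10 = 322
Step 2: Increase by 25%: 322 * 125/100 = 805/2
Final result = 805/2

805/2


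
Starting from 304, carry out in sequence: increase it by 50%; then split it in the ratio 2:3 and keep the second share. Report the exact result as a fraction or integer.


Start with 304.
Step 1: Increase by 50%: 304 * 150/100 = 456
Step 2: Split 2:3, second share = 456 * 3/5 = 1368/5
Final result = 1368/5

1368/5


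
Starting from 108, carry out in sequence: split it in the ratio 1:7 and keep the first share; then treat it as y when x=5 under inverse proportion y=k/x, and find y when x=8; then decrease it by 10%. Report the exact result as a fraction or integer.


Start with 108.
Step 1: Split 1:7, first share = 108 * 1/8 = 27/2
Step 2: Inverse prop: k = (27/2)*5; new y = k/8 = 27/2*5/8 = 135/16
Step 3: Decrease by 10%: 135/16 * 90/100 = 243/32
Final result = 243/32

243/32


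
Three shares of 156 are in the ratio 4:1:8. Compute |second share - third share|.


Total parts = 4 + 1 + 8 = 13
Value per part = 156 / 13 = 12
Shares: 4*12=48, 1*12=12, 8*12=96
Second share = 12, third share = 96
Difference = |12 - 96| = 84

84


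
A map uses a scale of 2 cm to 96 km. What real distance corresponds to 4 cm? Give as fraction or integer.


Map scale: 2 cm = 96 km
Measured distance on map = 4 cm
Set up proportion: 4 * 96 / 2
= 384 / 2
= 192 km

192


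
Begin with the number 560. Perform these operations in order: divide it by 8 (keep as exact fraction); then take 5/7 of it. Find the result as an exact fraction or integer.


Start with 560.
Step 1: Divide by 8: 560 / 8 = 70
Step 2: Take 5/7: 70 * 5/7 = 50
Final result = 50

50


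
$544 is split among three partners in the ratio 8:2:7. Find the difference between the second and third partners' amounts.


Total parts = 8 + 2 + 7 = 17
Value per part = 544 / 17 = 32
Shares: 8*32=256, 2*32=64, 7*32=224
Second share = 64, third share = 224
Difference = |64 - 224| = 160

160


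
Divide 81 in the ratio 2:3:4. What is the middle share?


Ratio = 2:3:4
Total parts = 2 + 3 + 4 = 9
Value per part = 81 / 9 = 9
First share = 2 * 9 = 18
Middle share = 3 * 9 = 27
Third share = 4 * 9 = 36

27


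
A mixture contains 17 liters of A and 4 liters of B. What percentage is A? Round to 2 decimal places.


Volume of A = 17 L
Volume of B = 4 L
Total volume = 17 + 4 = 21 L
Percentage of A = (17/21) * 100
= 80.95%

80.95


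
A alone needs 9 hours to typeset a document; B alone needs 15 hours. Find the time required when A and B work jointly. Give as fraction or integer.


Rate of A = 1/9 job per hour
Rate of B = 1/15 job per hour
Combined rate = 1/9 + 1/15
Find common denominator: (15 + 9)/(9*15) = 24/135
Combined rate = 8/45 job per hour
Time together = 1 / (8/45) = 45/8 hours

45/8


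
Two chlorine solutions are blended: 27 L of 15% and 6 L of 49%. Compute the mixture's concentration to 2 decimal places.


Solute in mixture 1 = 15% of 27 L = 27*15/100 = 81/20 L
Solute in mixture 2 = 49% of 6 L = 6*49/100 = 147/50 L
Total solute = 81/20 + 147/50 = 699/100 L
Total volume = 27 + 6 = 33 L
Final concentration = 699/100/33 * 100 = 21.18%

21.18


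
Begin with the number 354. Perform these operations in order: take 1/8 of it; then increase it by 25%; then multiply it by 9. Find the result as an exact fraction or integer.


Start with 354.
Step 1: Take 1/8: 354 * 1/8 = 177/4
Step 2: Increase by 25%: 177/4 * 125/100 = 885/16
Step 3: Multiply by 9: 885/16 * 9 = 7965/16
Final result = 7965/16

7965/16


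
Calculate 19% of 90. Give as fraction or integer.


Compute 19% of 90
Convert percentage: 19% = 19/100
Multiply: 90 * 19/100
= 1710/100
= 171/10

171/10


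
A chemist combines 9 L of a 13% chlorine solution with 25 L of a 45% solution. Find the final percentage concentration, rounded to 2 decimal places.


Solute in mixture 1 = 13% of 9 L = 9*13/100 = 117/100 L
Solute in mixture 2 = 45% of 25 L = 25*45/100 = 45/4 L
Total solute = 117/100 + 45/4 = 621/50 L
Total volume = 9 + 25 = 34 L
Final concentration = 621/50/34 * 100 = 36.53%

36.53


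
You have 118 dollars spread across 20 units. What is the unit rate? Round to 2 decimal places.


Total dollars = 118
Number of units = 20
Unit rate = 118 / 20
= 5.90 dollars per unit

5.90


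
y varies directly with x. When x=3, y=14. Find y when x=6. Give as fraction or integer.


Direct proportion: y = kx
Find k: k = 14/3 = 14/3
Compute y at x=6: y = 14/3 * 6
y = 28

28


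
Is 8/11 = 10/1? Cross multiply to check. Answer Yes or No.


Cross multiply to check 8/11 = 10/1
Left cross product: 8 * 1 = 8
Right cross product: 11 * 10 = 110
8 != 110
Not equal, so proportions differ => No

No


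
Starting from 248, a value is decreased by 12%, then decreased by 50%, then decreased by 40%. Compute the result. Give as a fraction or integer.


Start: 248
Step 1: decrease by 12% => multiply by 88/100
  248 * 88/100 = 5456/25
Step 2: decrease by 50% => multiply by 50/100
  5456/25 * 50/100 = 2728/25
Step 3: decrease by 40% => multiply by 60/100
  2728/25 * 60/100 = 8184/125
Final value = 8184/125

8184/125


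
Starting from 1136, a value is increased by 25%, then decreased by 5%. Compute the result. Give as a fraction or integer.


Start: 1136
Step 1: increase by 25% => multiply by 125/100
  1136 * 125/100 = 1420
Step 2: decrease by 5% => multiply by 95/100
  1420 * 95/100 = 1349
Final value = 1349

1349


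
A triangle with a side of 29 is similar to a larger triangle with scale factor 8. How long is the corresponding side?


Similar triangles have proportional sides
Scale factor = 8
Smaller side = 29
Corresponding larger side = 29 * 8
= 232

232


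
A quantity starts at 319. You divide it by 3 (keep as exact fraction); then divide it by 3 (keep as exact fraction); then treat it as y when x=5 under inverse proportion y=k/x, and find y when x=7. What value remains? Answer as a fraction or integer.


Start with 319.
Step 1: Divide by 3: 319 / 3 = 319/3
Step 2: Divide by 3: 319/3 / 3 = 319/9
Step 3: Inverse prop: k = (319/9)*5; new y = k/7 = 319/9*5/7 = 1595/63
Final result = 1595/63

1595/63


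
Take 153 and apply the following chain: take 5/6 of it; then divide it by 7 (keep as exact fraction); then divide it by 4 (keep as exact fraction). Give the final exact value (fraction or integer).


Start with 153.
Step 1: Take 5/6: 153 * 5/6 = 255/2
Step 2: Divide by 7: 255/2 / 7 = 255/14
Step 3: Divide by 4: 255/14 / 4 = 255/56
Final result = 255/56

255/56


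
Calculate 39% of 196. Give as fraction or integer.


Compute 39% of 196
Convert percentage: 39% = 39/100
Multiply: 196 * 39/100
= 7644/100
= 1911/25

1911/25


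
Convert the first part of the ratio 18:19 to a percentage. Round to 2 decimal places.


Total parts = 18 + 19 = 37
First part fraction = 18/37
Percentage = (18/37) * 100
= 0.486486 * 100
= 48.65%

48.65


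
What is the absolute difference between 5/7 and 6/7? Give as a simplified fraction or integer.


Simplify: 5/7 = 5/7 and 6/7 = 6/7
Find common denominator: LCD = 7
Convert: 5/7 and 6/7
Difference = |5 - 6|/7 = 1/7
Simplified = 1/7

1/7


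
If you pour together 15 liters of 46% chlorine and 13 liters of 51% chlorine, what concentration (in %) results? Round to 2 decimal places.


Solute in mixture 1 = 46% of 15 L = 15*46/100 = 69/10 L
Solute in mixture 2 = 51% of 13 L = 13*51/100 = 663/100 L
Total solute = 69/10 + 663/100 = 1353/100 L
Total volume = 15 + 13 = 28 L
Final concentration = 1353/100/28 * 100 = 48.32%

48.32


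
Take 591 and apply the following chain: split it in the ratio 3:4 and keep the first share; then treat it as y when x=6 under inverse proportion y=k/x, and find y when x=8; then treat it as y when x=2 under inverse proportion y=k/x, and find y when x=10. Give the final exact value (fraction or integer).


Start with 591.
Step 1: Split 3:4, first share = 591 * 3/7 = 1773/7
Step 2: Inverse prop: k = (1773/7)*6; new y = k/8 = 1773/7*6/8 = 5319/28
Step 3: Inverse prop: k = (5319/28)*2; new y = k/10 = 5319/28*2/10 = 5319/140
Final result = 5319/140

5319/140


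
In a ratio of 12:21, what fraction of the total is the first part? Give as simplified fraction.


Total parts = 12 + 21 = 33
First part fraction = 12/33
Simplify: 12/33 = 4/11

4/11


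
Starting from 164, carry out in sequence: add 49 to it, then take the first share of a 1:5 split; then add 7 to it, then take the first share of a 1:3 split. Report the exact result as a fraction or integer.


Start with 164.
Step 1: Add 49: 164+49=213; split 1:5 first = 213*1/6 = 71/2
Step 2: Add 7: 71/2+7=85/2; split 1:3 first = 85/2*1/4 = 85/8
Final result = 85/8

85/8


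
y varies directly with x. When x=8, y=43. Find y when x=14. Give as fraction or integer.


Direct proportion: y = kx
Find k: k = 43/8 = 43/8
Compute y at x=14: y = 43/8 * 14
y = 301/4

301/4


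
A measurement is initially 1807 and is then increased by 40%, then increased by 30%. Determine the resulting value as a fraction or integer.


Start: 1807
Step 1: increase by 40% => multiply by 140/100
  1807 * 140/100 = 12649/5
Step 2: increase by 30% => multiply by 130/100
  12649/5 * 130/100 = 164437/50
Final value = 164437/50

164437/50


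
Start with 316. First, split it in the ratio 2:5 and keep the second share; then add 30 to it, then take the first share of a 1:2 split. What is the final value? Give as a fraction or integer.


Start with 316.
Step 1: Split 2:5, second share = 316 * 5/7 = 1580/7
Step 2: Add 30: 1580/7+30=1790/7; split 1:2 first = 1790/7*1/3 = 1790/21
Final result = 1790/21

1790/21


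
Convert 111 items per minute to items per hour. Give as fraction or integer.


Converting from per minute to per hour
Rate = 111 items per minute
Multiply by 60: 111 * 60
= 6660 items per hour

6660


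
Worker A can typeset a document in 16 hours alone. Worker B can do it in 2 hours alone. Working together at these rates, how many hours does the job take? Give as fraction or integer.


Rate of A = 1/16 job per hour
Rate of B = 1/2 job per hour
Combined rate = 1/16 + 1/2
Find common denominator: (2 + 16)/(16*2) = 18/32
Combined rate = 9/16 job per hour
Time together = 1 / (9/16) = 16/9 hours

16/9


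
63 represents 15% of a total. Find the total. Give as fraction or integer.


Given: 63 is 15% of the whole
Set up: 63 = 15/100 * whole
whole = 63 * 100 / 15
whole = 6300 / 15
whole = 420

420


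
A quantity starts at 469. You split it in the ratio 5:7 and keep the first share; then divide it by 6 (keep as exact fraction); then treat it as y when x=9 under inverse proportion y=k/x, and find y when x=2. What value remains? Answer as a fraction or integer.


Start with 469.
Step 1: Split 5:7, first share = 469 * 5/12 = 2345/12
Step 2: Divide by 6: 2345/12 / 6 = 2345/72
Step 3: Inverse prop: k = (2345/72)*9; new y = k/2 = 2345/72*9/2 = 2345/16
Final result = 2345/16

2345/16


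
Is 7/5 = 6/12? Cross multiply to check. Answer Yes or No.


Cross multiply to check 7/5 = 6/12
Left cross product: 7 * 12 = 84
Right cross product: 5 * 6 = 30
84 != 30
Not equal, so proportions differ => No

No


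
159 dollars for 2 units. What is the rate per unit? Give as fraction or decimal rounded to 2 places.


Total dollars = 159
Number of units = 2
Unit rate = 159 / 2
= 79.50 dollars per unit

79.50


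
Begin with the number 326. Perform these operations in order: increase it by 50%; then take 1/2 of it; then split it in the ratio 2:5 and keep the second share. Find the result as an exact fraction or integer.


Start with 326.
Step 1: Increase by 50%: 326 * 150/100 = 489
Step 2: Take 1/2: 489 * 1/2 = 489/2
Step 3: Split 2:5, second share = 489/2 * 5/7 = 2445/14
Final result = 2445/14

2445/14


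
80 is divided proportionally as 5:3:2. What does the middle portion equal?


Ratio = 5:3:2
Total parts = 5 + 3 + 2 = 10
Value per part = 80 / 10 = 8
First share = 5 * 8 = 40
Middle share = 3 * 8 = 24
Third share = 2 * 8 = 16

24


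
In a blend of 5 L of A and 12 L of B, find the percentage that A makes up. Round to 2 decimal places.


Volume of A = 5 L
Volume of B = 12 L
Total volume = 5 + 12 = 17 L
Percentage of A = (5/17) * 100
= 29.41%

29.41


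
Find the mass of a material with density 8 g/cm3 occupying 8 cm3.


Using mass = density * volume
Density = 8 g/cm3
Volume = 8 cm3
Mass = 8 * 8
= 64 g

64


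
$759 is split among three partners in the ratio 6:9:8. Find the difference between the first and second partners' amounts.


Total parts = 6 + 9 + 8 = 23
Value per part = 759 / 23 = 33
Shares: 6*33=198, 9*33=297, 8*33=264
First share = 198, second share = 297
Difference = |198 - 297| = 99

99


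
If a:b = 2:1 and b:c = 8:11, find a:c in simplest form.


Given a:b = 2:1 and b:c = 8:11
Make b consistent. Multiply first ratio by 8: a:b = 16:8
Multiply second ratio by 1: b:c = 8:11
Now b = 8 in both, so a:b:c = 16:8:11
Therefore a:c = 16:11
Simplify by GCD: a:c = 16:11

16:11


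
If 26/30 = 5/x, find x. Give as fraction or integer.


Setting up: 26/30 = 5/x
Cross multiply: 26 * x = 30 * 5
26x = 150
x = 150/26
x = 75/13

75/13


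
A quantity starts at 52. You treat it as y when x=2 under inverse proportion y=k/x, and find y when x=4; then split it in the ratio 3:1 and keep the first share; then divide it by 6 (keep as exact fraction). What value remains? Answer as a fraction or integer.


Start with 52.
Step 1: Inverse prop: k = (52)*2; new y = k/4 = 52*2/4 = 26
Step 2: Split 3:1, first share = 26 * 3/4 = 39/2
Step 3: Divide by 6: 39/2 / 6 = 13/4
Final result = 13/4

13/4


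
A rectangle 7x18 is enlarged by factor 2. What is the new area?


Original dimensions: 7 x 18
Enlargement factor = 2
New width = 7 * 2 = 14
New height = 18 * 2 = 36
New area = 14 * 36 = 504

504


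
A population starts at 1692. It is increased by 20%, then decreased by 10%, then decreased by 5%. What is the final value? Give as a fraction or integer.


Start: 1692
Step 1: increase by 20% => multiply by 120/100
  1692 * 120/100 = 10152/5
Step 2: decrease by 10% => multiply by 90/100
  10152/5 * 90/100 = 45684/25
Step 3: decrease by 5% => multiply by 95/100
  45684/25 * 95/100 = 216999/125
Final value = 216999/125

216999/125


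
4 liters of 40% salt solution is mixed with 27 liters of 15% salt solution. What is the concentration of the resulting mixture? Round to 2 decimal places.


Solute in mixture 1 = 40% of 4 L = 4*40/100 = 8/5 L
Solute in mixture 2 = 15% of 27 L = 27*15/100 = 81/20 L
Total solute = 8/5 + 81/20 = 113/20 L
Total volume = 4 + 27 = 31 L
Final concentration = 113/20/31 * 100 = 18.23%

18.23


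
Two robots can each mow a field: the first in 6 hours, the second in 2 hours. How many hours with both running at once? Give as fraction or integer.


Rate of A = 1/6 job per hour
Rate of B = 1/2 job per hour
Combined rate = 1/6 + 1/2
Find common denominator: (2 + 6)/(6*2) = 8/12
Combined rate = 2/3 job per hour
Time together = 1 / (2/3) = 3/2 hours

3/2


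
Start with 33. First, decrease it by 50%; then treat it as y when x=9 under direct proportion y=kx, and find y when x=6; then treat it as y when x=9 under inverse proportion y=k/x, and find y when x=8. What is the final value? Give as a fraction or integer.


Start with 33.
Step 1: Decrease by 50%: 33 * 50/100 = 33/2
Step 2: Direct prop: k = (33/2)/9; new y = k*6 = 33/2*6/9 = 11
Step 3: Inverse prop: k = (11)*9; new y = k/8 = 11*9/8 = 99/8
Final result = 99/8

99/8


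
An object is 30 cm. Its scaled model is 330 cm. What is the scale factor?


Original length = 30 cm
Scaled length = 330 cm
Scale factor = 330 / 30
= 11

11


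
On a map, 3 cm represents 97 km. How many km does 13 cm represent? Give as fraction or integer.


Map scale: 3 cm = 97 km
Measured distance on map = 13 cm
Set up proportion: 13 * 97 / 3
= 1261 / 3
= 1261/3 km

1261/3


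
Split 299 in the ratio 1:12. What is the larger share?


Total parts = 1 + 12 = 13
Value per part = 299 / 13 = 23
First share = 1 * 23 = 23
Second share = 12 * 23 = 276
Larger share = 276

276


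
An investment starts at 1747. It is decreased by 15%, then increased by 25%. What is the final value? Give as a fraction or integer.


Start: 1747
Step 1: decrease by 15% => multiply by 85/100
  1747 * 85/100 = 29699/20
Step 2: increase by 25% => multiply by 125/100
  29699/20 * 125/100 = 29699/16
Final value = 29699/16

29699/16


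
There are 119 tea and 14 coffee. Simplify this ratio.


Find GCD(119, 14)
GCD = 7
Divide both by 7: 119/7 = 17, 14/7 = 2
Simplified ratio = 17:2

17:2


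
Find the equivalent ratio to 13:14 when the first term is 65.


Original ratio: 13:14
First term target: 65
Scale factor = 65 / 13 = 5
Multiply second term: 14 * 5 = 70
Equivalent ratio = 65:70

65:70


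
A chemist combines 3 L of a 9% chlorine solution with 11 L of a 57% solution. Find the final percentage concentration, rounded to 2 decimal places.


Solute in mixture 1 = 9% of 3 L = 3*9/100 = 27/100 L
Solute in mixture 2 = 57% of 11 L = 11*57/100 = 627/100 L
Total solute = 27/100 + 627/100 = 327/50 L
Total volume = 3 + 11 = 14 L
Final concentration = 327/50/14 * 100 = 46.71%

46.71


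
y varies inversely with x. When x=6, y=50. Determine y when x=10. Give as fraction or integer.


Inverse proportion: y = k/x
Find k: k = 6 * 50 = 300
Compute y at x=10: y = 300/10
y = 30

30


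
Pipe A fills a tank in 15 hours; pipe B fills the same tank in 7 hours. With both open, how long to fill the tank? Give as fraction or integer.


Rate of A = 1/15 job per hour
Rate of B = 1/7 job per hour
Combined rate = 1/15 + 1/7
Find common denominator: (7 + 15)/(15*7) = 22/105
Combined rate = 22/105 job per hour
Time together = 1 / (22/105) = 105/22 hours

105/22


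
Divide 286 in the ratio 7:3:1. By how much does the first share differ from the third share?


Total parts = 7 + 3 + 1 = 11
Value per part = 286 / 11 = 26
Shares: 7*26=182, 3*26=78, 1*26=26
First share = 182, third share = 26
Difference = |182 - 26| = 156

156


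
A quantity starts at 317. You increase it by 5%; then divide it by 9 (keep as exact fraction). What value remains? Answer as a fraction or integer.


Start with 317.
Step 1: Increase by 5%: 317 * 105/100 = 6657/20
Step 2: Divide by 9: 6657/20 / 9 = 2219/60
Final result = 2219/60

2219/60


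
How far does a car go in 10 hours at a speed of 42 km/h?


Using distance = speed * time
Speed = 42 km/h
Time = 10 hours
Distance = 42 * 10
= 420 km

420


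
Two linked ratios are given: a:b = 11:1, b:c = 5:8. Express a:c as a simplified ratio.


Given a:b = 11:1 and b:c = 5:8
Make b consistent. Multiply first ratio by 5: a:b = 55:5
Multiply second ratio by 1: b:c = 5:8
Now b = 5 in both, so a:b:c = 55:5:8
Therefore a:c = 55:8
Simplify by GCD: a:c = 55:8

55:8
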